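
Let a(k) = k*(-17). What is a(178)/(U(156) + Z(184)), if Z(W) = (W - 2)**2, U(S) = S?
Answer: -1513/16640 ≈ -0.090925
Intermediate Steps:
a(k) = -17*k
Z(W) = (-2 + W)**2
a(178)/(U(156) + Z(184)) = (-17*178)/(156 + (-2 + 184)**2) = -3026/(156 + 182**2) = -3026/(156 + 33124) = -3026/33280 = -3026*1/33280 = -1513/16640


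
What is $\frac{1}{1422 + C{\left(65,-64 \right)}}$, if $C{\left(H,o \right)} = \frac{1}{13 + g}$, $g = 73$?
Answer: $\frac{86}{122293} \approx 0.00070323$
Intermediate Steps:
$C{\left(H,o \right)} = \frac{1}{86}$ ($C{\left(H,o \right)} = \frac{1}{13 + 73} = \frac{1}{86}$)
$\frac{1}{1422 + C{\left(65,-64 \right)}} = \frac{1}{1422 + \frac{1}{86}} = \frac{1}{\frac{122293}{86}} = \frac{86}{122293}$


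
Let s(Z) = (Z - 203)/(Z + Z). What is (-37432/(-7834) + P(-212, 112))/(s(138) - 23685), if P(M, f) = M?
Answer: 929568/106248625 ≈ 0.0087490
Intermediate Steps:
s(Z) = (-203 + Z)/(2*Z) (s(Z) = (-203 + Z)/((2*Z)) = (-203 + Z)*(1/(2*Z)) = (-203 + Z)/(2*Z))
(-37432/(-7834) + P(-212, 112))/(s(138) - 23685) = (-37432/(-7834) - 212)/((1/2)*(-203 + 138)/138 - 23685) = (-37432*(-1/7834) - 212)/((1/2)*(1/138)*(-65) - 23685) = (18716/3917 - 212)/(-65/276 - 23685) = -811688/(3917*(-6537125/276)) = -811688/3917*(-276/6537125) = 929568/106248625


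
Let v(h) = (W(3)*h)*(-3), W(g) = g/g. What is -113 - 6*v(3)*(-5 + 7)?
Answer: -5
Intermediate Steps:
W(g) = 1
v(h) = -3*h (v(h) = (1*h)*(-3) = h*(-3) = -3*h)
-113 - 6*v(3)*(-5 + 7) = -113 - 6*(-3*3)*(-5 + 7) = -113 - (-54)*2 = -113 - 6*(-18) = -113 + 108 = -5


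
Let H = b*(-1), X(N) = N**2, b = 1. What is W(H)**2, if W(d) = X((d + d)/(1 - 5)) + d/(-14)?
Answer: 81/784 ≈ 0.10332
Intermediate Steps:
H = -1 (H = 1*(-1) = -1)
W(d) = -d/14 + d**2/4 (W(d) = ((d + d)/(1 - 5))**2 + d/(-14) = ((2*d)/(-4))**2 + d*(-1/14) = ((2*d)*(-1/4))**2 - d/14 = (-d/2)**2 - d/14 = d**2/4 - d/14 = -d/14 + d**2/4)
W(H)**2 = ((1/28)*(-1)*(-2 + 7*(-1)))**2 = ((1/28)*(-1)*(-2 - 7))**2 = ((1/28)*(-1)*(-9))**2 = (9/28)**2 = 81/784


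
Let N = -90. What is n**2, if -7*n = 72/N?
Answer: 16/1225 ≈ 0.013061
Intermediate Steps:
n = 4/35 (n = -72/(7*(-90)) = -72*(-1)/(7*90) = -1/7*(-4/5) = 4/35 ≈ 0.11429)
n**2 = (4/35)**2 = 16/1225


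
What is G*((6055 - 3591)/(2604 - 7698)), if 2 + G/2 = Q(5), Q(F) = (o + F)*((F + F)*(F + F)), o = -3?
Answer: -54208/283 ≈ -191.55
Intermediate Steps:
Q(F) = 4*F²*(-3 + F) (Q(F) = (-3 + F)*((F + F)*(F + F)) = (-3 + F)*((2*F)*(2*F)) = (-3 + F)*(4*F²) = 4*F²*(-3 + F))
G = 396 (G = -4 + 2*(4*5²*(-3 + 5)) = -4 + 2*(4*25*2) = -4 + 2*200 = -4 + 400 = 396)
G*((6055 - 3591)/(2604 - 7698)) = 396*((6055 - 3591)/(2604 - 7698)) = 396*(2464/(-5094)) = 396*(2464*(-1/5094)) = 396*(-1232/2547) = -54208/283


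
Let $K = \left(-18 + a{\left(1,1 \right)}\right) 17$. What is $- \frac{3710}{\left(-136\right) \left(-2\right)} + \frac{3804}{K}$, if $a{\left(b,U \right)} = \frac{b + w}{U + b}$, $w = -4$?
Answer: $- \frac{44403}{1768} \approx -25.115$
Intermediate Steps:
$a{\left(b,U \right)} = \frac{-4 + b}{U + b}$ ($a{\left(b,U \right)} = \frac{b - 4}{U + b} = \frac{-4 + b}{U + b}$)
$K = - \frac{663}{2}$ ($K = \left(-18 + \frac{-4 + 1}{1 + 1}\right) 17 = \left(-18 + \frac{1}{2} \left(-3\right)\right) 17 = \left(-18 - \frac{3}{2}\right) 17 = \left(- \frac{39}{2}\right) 17 = - \frac{663}{2} \approx -331.5$)
$- \frac{3710}{\left(-136\right) \left(-2\right)} + \frac{3804}{K} = - \frac{3710}{\left(-136\right) \left(-2\right)} + \frac{3804}{- \frac{663}{2}} = - \frac{3710}{272} + 3804 \left(- \frac{2}{663}\right) = \left(-3710\right) \frac{1}{272} - \frac{2536}{221} = - \frac{1855}{136} - \frac{2536}{221} = - \frac{44403}{1768}$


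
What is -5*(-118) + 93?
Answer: 683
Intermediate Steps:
-5*(-118) + 93 = 590 + 93 = 683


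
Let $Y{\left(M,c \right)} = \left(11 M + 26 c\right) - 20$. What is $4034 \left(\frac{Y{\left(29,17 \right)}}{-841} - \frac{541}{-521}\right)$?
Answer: $\frac{278023280}{438161} \approx 634.52$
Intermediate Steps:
$Y{\left(M,c \right)} = -20 + 11 M + 26 c$
$4034 \left(\frac{Y{\left(29,17 \right)}}{-841} - \frac{541}{-521}\right) = 4034 \left(\frac{-20 + 11 \cdot 29 + 26 \cdot 17}{-841} - \frac{541}{-521}\right) = 4034 \left(\left(-20 + 319 + 442\right) \left(- \frac{1}{841}\right) - - \frac{541}{521}\right) = 4034 \left(741 \left(- \frac{1}{841}\right) + \frac{541}{521}\right) = 4034 \left(- \frac{741}{841} + \frac{541}{521}\right) = 4034 \cdot \frac{68920}{438161} = \frac{278023280}{438161}$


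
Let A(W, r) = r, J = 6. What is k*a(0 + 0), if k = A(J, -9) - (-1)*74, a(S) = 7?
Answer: 455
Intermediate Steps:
k = 65 (k = -9 - (-1)*74 = -9 - 1*(-74) = -9 + 74 = 65)
k*a(0 + 0) = 65*7 = 455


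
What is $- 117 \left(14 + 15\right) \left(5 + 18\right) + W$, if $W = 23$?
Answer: $-78016$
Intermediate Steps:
$- 117 \left(14 + 15\right) \left(5 + 18\right) + W = - 117 \left(14 + 15\right) \left(5 + 18\right) + 23 = - 117 \cdot 29 \cdot 23 + 23 = \left(-117\right) 667 + 23 = -78039 + 23 = -78016$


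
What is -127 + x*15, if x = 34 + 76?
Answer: 1523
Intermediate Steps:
x = 110
-127 + x*15 = -127 + 110*15 = -127 + 1650 = 1523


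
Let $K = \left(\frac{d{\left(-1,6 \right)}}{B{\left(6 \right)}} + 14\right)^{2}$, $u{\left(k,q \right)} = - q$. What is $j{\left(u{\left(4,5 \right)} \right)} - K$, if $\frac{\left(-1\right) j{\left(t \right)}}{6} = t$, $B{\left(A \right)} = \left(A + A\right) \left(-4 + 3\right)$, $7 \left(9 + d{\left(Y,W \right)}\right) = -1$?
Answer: $- \frac{82870}{441} \approx -187.91$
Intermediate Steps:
$d{\left(Y,W \right)} = - \frac{64}{7}$ ($d{\left(Y,W \right)} = -9 + \frac{1}{7} \left(-1\right) = -9 - \frac{1}{7} = - \frac{64}{7}$)
$B{\left(A \right)} = - 2 A$ ($B{\left(A \right)} = 2 A \left(-1\right) = - 2 A$)
$j{\left(t \right)} = - 6 t$
$K = \frac{96100}{441}$ ($K = \left(- \frac{64}{7 \left(\left(-2\right) 6\right)} + 14\right)^{2} = \left(- \frac{64}{7 \left(-12\right)} + 14\right)^{2} = \left(\left(- \frac{64}{7}\right) \left(- \frac{1}{12}\right) + 14\right)^{2} = \left(\frac{16}{21} + 14\right)^{2} = \left(\frac{310}{21}\right)^{2} = \frac{96100}{441} \approx 217.91$)
$j{\left(u{\left(4,5 \right)} \right)} - K = - 6 \left(\left(-1\right) 5\right) - \frac{96100}{441} = \left(-6\right) \left(-5\right) - \frac{96100}{441} = 30 - \frac{96100}{441} = - \frac{82870}{441}$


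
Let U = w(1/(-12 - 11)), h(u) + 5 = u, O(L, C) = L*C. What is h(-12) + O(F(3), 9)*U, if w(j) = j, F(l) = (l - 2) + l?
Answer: -427/23 ≈ -18.565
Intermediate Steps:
F(l) = -2 + 2*l (F(l) = (-2 + l) + l = -2 + 2*l)
O(L, C) = C*L
h(u) = -5 + u
U = -1/23 (U = 1/(-12 - 11) = 1/(-23) = -1/23 ≈ -0.043478)
h(-12) + O(F(3), 9)*U = (-5 - 12) + (9*(-2 + 2*3))*(-1/23) = -17 + (9*(-2 + 6))*(-1/23) = -17 + (9*4)*(-1/23) = -17 + 36*(-1/23) = -17 - 36/23 = -427/23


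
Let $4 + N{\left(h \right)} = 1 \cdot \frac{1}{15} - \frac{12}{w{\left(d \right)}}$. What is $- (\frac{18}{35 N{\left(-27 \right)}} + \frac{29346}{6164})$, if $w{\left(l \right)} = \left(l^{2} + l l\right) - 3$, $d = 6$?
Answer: $- \frac{2115129}{456274} \approx -4.6357$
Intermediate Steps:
$w{\left(l \right)} = -3 + 2 l^{2}$ ($w{\left(l \right)} = \left(l^{2} + l^{2}\right) - 3 = 2 l^{2} - 3 = -3 + 2 l^{2}$)
$N{\left(h \right)} = - \frac{1417}{345}$ ($N{\left(h \right)} = -4 + \left(1 \cdot \frac{1}{15} - \frac{12}{-3 + 2 \cdot 6^{2}}\right) = -4 + \left(1 \cdot \frac{1}{15} - \frac{12}{-3 + 2 \cdot 36}\right) = -4 + \left(\frac{1}{15} - \frac{12}{-3 + 72}\right) = -4 + \left(\frac{1}{15} - \frac{12}{69}\right) = -4 + \left(\frac{1}{15} - \frac{4}{23}\right) = -4 - \frac{37}{345} = - \frac{1417}{345}$)
$- (\frac{18}{35 N{\left(-27 \right)}} + \frac{29346}{6164}) = - (\frac{18}{35 \left(- \frac{1417}{345}\right)} + \frac{29346}{6164}) = - (\frac{18}{- \frac{9919}{69}} + 29346 \cdot \frac{1}{6164}) = - (18 \left(- \frac{69}{9919}\right) + \frac{219}{46}) = - (- \frac{1242}{9919} + \frac{219}{46}) = \left(-1\right) \frac{2115129}{456274} = - \frac{2115129}{456274}$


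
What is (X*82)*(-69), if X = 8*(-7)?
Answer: 316848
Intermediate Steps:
X = -56
(X*82)*(-69) = -56*82*(-69) = -4592*(-69) = 316848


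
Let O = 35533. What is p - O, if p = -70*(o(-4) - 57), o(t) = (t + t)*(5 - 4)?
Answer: -30983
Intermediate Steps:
o(t) = 2*t (o(t) = (2*t)*1 = 2*t)
p = 4550 (p = -70*(2*(-4) - 57) = -70*(-8 - 57) = -70*(-65) = 4550)
p - O = 4550 - 1*35533 = 4550 - 35533 = -30983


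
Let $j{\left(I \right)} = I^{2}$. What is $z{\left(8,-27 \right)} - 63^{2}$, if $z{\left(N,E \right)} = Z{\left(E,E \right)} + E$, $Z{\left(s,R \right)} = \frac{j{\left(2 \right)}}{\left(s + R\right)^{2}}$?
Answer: $- \frac{2913083}{729} \approx -3996.0$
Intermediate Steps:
$Z{\left(s,R \right)} = \frac{4}{\left(R + s\right)^{2}}$ ($Z{\left(s,R \right)} = \frac{2^{2}}{\left(s + R\right)^{2}} = \frac{4}{\left(R + s\right)^{2}}$)
$z{\left(N,E \right)} = E + \frac{1}{E^{2}}$ ($z{\left(N,E \right)} = \frac{4}{\left(E + E\right)^{2}} + E = \frac{4}{4 E^{2}} + E = 4 \frac{1}{4 E^{2}} + E = \frac{1}{E^{2}} + E = E + \frac{1}{E^{2}}$)
$z{\left(8,-27 \right)} - 63^{2} = \left(-27 + \frac{1}{729}\right) - 63^{2} = \left(-27 + \frac{1}{729}\right) - 3969 = - \frac{19682}{729} - 3969 = - \frac{2913083}{729}$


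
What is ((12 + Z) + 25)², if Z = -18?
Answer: 361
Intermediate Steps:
((12 + Z) + 25)² = ((12 - 18) + 25)² = (-6 + 25)² = 19² = 361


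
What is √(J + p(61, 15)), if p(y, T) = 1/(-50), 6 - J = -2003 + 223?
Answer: √178598/10 ≈ 42.261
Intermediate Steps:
J = 1786 (J = 6 - (-2003 + 223) = 6 - 1*(-1780) = 6 + 1780 = 1786)
p(y, T) = -1/50
√(J + p(61, 15)) = √(1786 - 1/50) = √(89299/50) = √178598/10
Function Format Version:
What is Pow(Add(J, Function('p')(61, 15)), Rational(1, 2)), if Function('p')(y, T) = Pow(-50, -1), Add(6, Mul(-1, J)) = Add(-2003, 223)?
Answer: Mul(Rational(1, 10), Pow(178598, Rational(1, 2))) ≈ 42.261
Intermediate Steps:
J = 1786 (J = Add(6, Mul(-1, Add(-2003, 223))) = Add(6, Mul(-1, -1780)) = Add(6, 1780) = 1786)
Function('p')(y, T) = Rational(-1, 50)
Pow(Add(J, Function('p')(61, 15)), Rational(1, 2)) = Pow(Add(1786, Rational(-1, 50)), Rational(1, 2)) = Pow(Rational(89299, 50), Rational(1, 2)) = Mul(Rational(1, 10), Pow(178598, Rational(1, 2)))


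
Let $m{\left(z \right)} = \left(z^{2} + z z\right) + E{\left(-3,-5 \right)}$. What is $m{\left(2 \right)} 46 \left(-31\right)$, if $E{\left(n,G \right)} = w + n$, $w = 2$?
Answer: $-9982$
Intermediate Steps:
$E{\left(n,G \right)} = 2 + n$
$m{\left(z \right)} = -1 + 2 z^{2}$ ($m{\left(z \right)} = \left(z^{2} + z z\right) + \left(2 - 3\right) = \left(z^{2} + z^{2}\right) - 1 = 2 z^{2} - 1 = -1 + 2 z^{2}$)
$m{\left(2 \right)} 46 \left(-31\right) = \left(-1 + 2 \cdot 2^{2}\right) 46 \left(-31\right) = \left(-1 + 2 \cdot 4\right) 46 \left(-31\right) = \left(-1 + 8\right) 46 \left(-31\right) = 7 \cdot 46 \left(-31\right) = 322 \left(-31\right) = -9982$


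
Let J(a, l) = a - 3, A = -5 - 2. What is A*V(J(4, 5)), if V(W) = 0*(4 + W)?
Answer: 0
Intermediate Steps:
A = -7
J(a, l) = -3 + a
V(W) = 0
A*V(J(4, 5)) = -7*0 = 0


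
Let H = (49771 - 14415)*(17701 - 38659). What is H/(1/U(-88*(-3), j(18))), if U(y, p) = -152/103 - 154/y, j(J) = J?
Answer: 157151851430/103 ≈ 1.5257e+9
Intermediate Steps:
H = -740991048 (H = 35356*(-20958) = -740991048)
U(y, p) = -152/103 - 154/y (U(y, p) = -152*1/103 - 154/y = -152/103 - 154/y)
H/(1/U(-88*(-3), j(18))) = -740991048/(1/(-152/103 - 154/((-88*(-3))))) = -740991048/(1/(-152/103 - 154/264)) = -740991048/(1/(-152/103 - 154*1/264)) = -740991048/(1/(-152/103 - 7/12)) = -740991048/(1/(-2545/1236)) = -740991048/(-1236/2545) = -740991048*(-2545/1236) = 157151851430/103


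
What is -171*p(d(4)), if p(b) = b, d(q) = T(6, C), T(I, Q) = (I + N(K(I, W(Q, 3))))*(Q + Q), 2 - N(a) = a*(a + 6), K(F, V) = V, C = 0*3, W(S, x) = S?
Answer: 0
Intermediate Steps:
C = 0
N(a) = 2 - a*(6 + a) (N(a) = 2 - a*(a + 6) = 2 - a*(6 + a))
T(I, Q) = 2*Q*(2 + I - Q² - 6*Q) (T(I, Q) = (I + (2 - Q² - 6*Q))*(Q + Q) = (2 + I - Q² - 6*Q)*(2*Q) = 2*Q*(2 + I - Q² - 6*Q))
d(q) = 0 (d(q) = 2*0*(2 + 6 - 1*0² - 6*0) = 2*0*(2 + 6 - 1*0 + 0) = 2*0*(2 + 6 + 0 + 0) = 2*0*8 = 0)
-171*p(d(4)) = -171*0 = 0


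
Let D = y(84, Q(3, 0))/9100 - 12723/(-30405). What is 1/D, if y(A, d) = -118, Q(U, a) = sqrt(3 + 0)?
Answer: 9222850/3739717 ≈ 2.4662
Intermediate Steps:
Q(U, a) = sqrt(3)
D = 3739717/9222850 (D = -118/9100 - 12723/(-30405) = -118*1/9100 - 12723*(-1/30405) = -59/4550 + 4241/10135 = 3739717/9222850 ≈ 0.40548)
1/D = 1/(3739717/9222850) = 9222850/3739717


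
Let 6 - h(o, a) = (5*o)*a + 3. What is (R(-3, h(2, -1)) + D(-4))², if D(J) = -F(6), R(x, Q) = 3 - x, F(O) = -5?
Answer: 121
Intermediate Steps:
h(o, a) = 3 - 5*a*o (h(o, a) = 6 - ((5*o)*a + 3) = 6 - (5*a*o + 3) = 6 - (3 + 5*a*o) = 6 + (-3 - 5*a*o) = 3 - 5*a*o)
D(J) = 5 (D(J) = -1*(-5) = 5)
(R(-3, h(2, -1)) + D(-4))² = ((3 - 1*(-3)) + 5)² = ((3 + 3) + 5)² = (6 + 5)² = 11² = 121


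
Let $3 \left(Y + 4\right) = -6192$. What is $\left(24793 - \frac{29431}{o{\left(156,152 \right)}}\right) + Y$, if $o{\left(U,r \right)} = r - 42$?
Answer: $\frac{2470319}{110} \approx 22457.0$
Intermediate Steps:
$o{\left(U,r \right)} = -42 + r$
$Y = -2068$ ($Y = -4 + \frac{1}{3} \left(-6192\right) = -4 - 2064 = -2068$)
$\left(24793 - \frac{29431}{o{\left(156,152 \right)}}\right) + Y = \left(24793 - \frac{29431}{-42 + 152}\right) - 2068 = \left(24793 - \frac{29431}{110}\right) - 2068 = \frac{2697799}{110} - 2068 = \frac{2470319}{110}$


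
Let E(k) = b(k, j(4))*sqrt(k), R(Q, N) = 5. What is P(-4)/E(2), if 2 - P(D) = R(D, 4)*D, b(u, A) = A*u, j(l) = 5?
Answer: 11*sqrt(2)/10 ≈ 1.5556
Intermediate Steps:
E(k) = 5*k**(3/2) (E(k) = (5*k)*sqrt(k) = 5*k**(3/2))
P(D) = 2 - 5*D
P(-4)/E(2) = (2 - 5*(-4))/((5*2**(3/2))) = (2 + 20)/((5*(2*sqrt(2)))) = 22/((10*sqrt(2))) = 22*(sqrt(2)/20) = 11*sqrt(2)/10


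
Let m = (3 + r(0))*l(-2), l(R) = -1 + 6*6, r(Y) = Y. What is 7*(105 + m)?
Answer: 1470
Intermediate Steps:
l(R) = 35 (l(R) = -1 + 36 = 35)
m = 105 (m = (3 + 0)*35 = 3*35 = 105)
7*(105 + m) = 7*(105 + 105) = 7*210 = 1470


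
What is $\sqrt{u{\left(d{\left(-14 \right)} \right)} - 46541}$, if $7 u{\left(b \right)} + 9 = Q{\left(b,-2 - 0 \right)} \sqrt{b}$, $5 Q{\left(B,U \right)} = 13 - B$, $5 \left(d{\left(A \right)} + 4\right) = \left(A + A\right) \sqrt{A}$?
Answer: $\frac{\sqrt{70} \sqrt{-20362250 + \sqrt{5} \sqrt{-5 - 7 i \sqrt{14}} \left(85 + 28 i \sqrt{14}\right)}}{175} \approx 7.8165 \cdot 10^{-5} + 215.73 i$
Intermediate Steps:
$d{\left(A \right)} = -4 + \frac{2 A^{\frac{3}{2}}}{5}$ ($d{\left(A \right)} = -4 + \frac{\left(A + A\right) \sqrt{A}}{5} = -4 + \frac{2 A \sqrt{A}}{5} = -4 + \frac{2 A^{\frac{3}{2}}}{5}$)
$Q{\left(B,U \right)} = \frac{13}{5} - \frac{B}{5}$ ($Q{\left(B,U \right)} = \frac{13 - B}{5} = \frac{13}{5} - \frac{B}{5}$)
$u{\left(b \right)} = - \frac{9}{7} + \frac{\sqrt{b} \left(\frac{13}{5} - \frac{b}{5}\right)}{7}$ ($u{\left(b \right)} = - \frac{9}{7} + \frac{\left(\frac{13}{5} - \frac{b}{5}\right) \sqrt{b}}{7} = - \frac{9}{7} + \frac{\sqrt{b} \left(\frac{13}{5} - \frac{b}{5}\right)}{7}$)
$\sqrt{u{\left(d{\left(-14 \right)} \right)} - 46541} = \sqrt{\left(- \frac{9}{7} + \frac{\sqrt{-4 + \frac{2 \left(-14\right)^{\frac{3}{2}}}{5}} \left(13 - \left(-4 + \frac{2 \left(-14\right)^{\frac{3}{2}}}{5}\right)\right)}{35}\right) - 46541} = \sqrt{\left(- \frac{9}{7} + \frac{\sqrt{-4 + \frac{2 \left(- 14 i \sqrt{14}\right)}{5}} \left(13 - \left(-4 + \frac{2 \left(- 14 i \sqrt{14}\right)}{5}\right)\right)}{35}\right) - 46541} = \sqrt{\left(- \frac{9}{7} + \frac{\sqrt{-4 - \frac{28 i \sqrt{14}}{5}} \left(13 - \left(-4 - \frac{28 i \sqrt{14}}{5}\right)\right)}{35}\right) - 46541} = \sqrt{\left(- \frac{9}{7} + \frac{\sqrt{-4 - \frac{28 i \sqrt{14}}{5}} \left(13 + \left(4 + \frac{28 i \sqrt{14}}{5}\right)\right)}{35}\right) - 46541} = \sqrt{\left(- \frac{9}{7} + \frac{\sqrt{-4 - \frac{28 i \sqrt{14}}{5}} \left(17 + \frac{28 i \sqrt{14}}{5}\right)}{35}\right) - 46541} = \sqrt{- \frac{325796}{7} + \frac{\sqrt{-4 - \frac{28 i \sqrt{14}}{5}} \left(17 + \frac{28 i \sqrt{14}}{5}\right)}{35}}$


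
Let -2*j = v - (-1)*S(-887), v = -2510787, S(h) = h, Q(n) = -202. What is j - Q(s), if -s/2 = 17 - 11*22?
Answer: 1256039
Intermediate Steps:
s = 450 (s = -2*(17 - 11*22) = -2*(17 - 242) = -2*(-225) = 450)
j = 1255837 (j = -(-2510787 - (-1)*(-887))/2 = -(-2510787 - 1*887)/2 = -(-2510787 - 887)/2 = -½*(-2511674) = 1255837)
j - Q(s) = 1255837 - 1*(-202) = 1255837 + 202 = 1256039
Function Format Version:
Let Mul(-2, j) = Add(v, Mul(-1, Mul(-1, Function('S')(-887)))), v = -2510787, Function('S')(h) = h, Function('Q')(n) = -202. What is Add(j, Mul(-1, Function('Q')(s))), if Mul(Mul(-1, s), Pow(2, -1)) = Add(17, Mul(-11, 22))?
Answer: 1256039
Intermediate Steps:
s = 450 (s = Mul(-2, Add(17, Mul(-11, 22))) = Mul(-2, Add(17, -242)) = Mul(-2, -225) = 450)
j = 1255837 (j = Mul(Rational(-1, 2), Add(-2510787, Mul(-1, Mul(-1, -887)))) = Mul(Rational(-1, 2), Add(-2510787, Mul(-1, 887))) = Mul(Rational(-1, 2), Add(-2510787, -887)) = Mul(Rational(-1, 2), -2511674) = 1255837)
Add(j, Mul(-1, Function('Q')(s))) = Add(1255837, Mul(-1, -202)) = Add(1255837, 202) = 1256039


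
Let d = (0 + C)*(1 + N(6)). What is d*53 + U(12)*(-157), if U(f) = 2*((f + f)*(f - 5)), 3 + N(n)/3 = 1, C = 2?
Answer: -53282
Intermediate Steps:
N(n) = -6 (N(n) = -9 + 3*1 = -9 + 3 = -6)
d = -10 (d = (0 + 2)*(1 - 6) = 2*(-5) = -10)
U(f) = 4*f*(-5 + f) (U(f) = 2*((2*f)*(-5 + f)) = 2*(2*f*(-5 + f)) = 4*f*(-5 + f))
d*53 + U(12)*(-157) = -10*53 + (4*12*(-5 + 12))*(-157) = -530 + (4*12*7)*(-157) = -530 + 336*(-157) = -530 - 52752 = -53282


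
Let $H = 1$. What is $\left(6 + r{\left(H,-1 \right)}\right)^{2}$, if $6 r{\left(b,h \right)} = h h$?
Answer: $\frac{1369}{36} \approx 38.028$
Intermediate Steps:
$r{\left(b,h \right)} = \frac{h^{2}}{6}$ ($r{\left(b,h \right)} = \frac{h h}{6} = \frac{h^{2}}{6}$)
$\left(6 + r{\left(H,-1 \right)}\right)^{2} = \left(6 + \frac{\left(-1\right)^{2}}{6}\right)^{2} = \left(6 + \frac{1}{6} \cdot 1\right)^{2} = \left(6 + \frac{1}{6}\right)^{2} = \left(\frac{37}{6}\right)^{2} = \frac{1369}{36}$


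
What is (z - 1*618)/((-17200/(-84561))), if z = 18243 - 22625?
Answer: -2114025/86 ≈ -24582.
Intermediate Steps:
z = -4382
(z - 1*618)/((-17200/(-84561))) = (-4382 - 1*618)/((-17200/(-84561))) = (-4382 - 618)/((-17200*(-1/84561))) = -5000/17200/84561 = -5000*84561/17200 = -2114025/86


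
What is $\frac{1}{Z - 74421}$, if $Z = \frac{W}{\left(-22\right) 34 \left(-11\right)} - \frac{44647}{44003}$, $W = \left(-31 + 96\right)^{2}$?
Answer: $- \frac{362056684}{26944801922805} \approx -1.3437 \cdot 10^{-5}$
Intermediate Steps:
$W = 4225$ ($W = 65^{2} = 4225$)
$Z = - \frac{181442841}{362056684}$ ($Z = \frac{4225}{\left(-22\right) 34 \left(-11\right)} - \frac{44647}{44003} = \frac{4225}{\left(-748\right) \left(-11\right)} - \frac{44647}{44003} = \frac{4225}{8228} - \frac{44647}{44003} = - \frac{181442841}{362056684} \approx -0.50114$)
$\frac{1}{Z - 74421} = \frac{1}{- \frac{181442841}{362056684} - 74421} = \frac{1}{- \frac{26944801922805}{362056684}} = - \frac{362056684}{26944801922805}$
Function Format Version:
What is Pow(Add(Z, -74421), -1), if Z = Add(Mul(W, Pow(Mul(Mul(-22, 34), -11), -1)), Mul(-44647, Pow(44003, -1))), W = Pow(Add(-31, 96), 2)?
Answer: Rational(-362056684, 26944801922805) ≈ -1.3437e-5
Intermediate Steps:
W = 4225 (W = Pow(65, 2) = 4225)
Z = Rational(-181442841, 362056684) (Z = Add(Mul(4225, Pow(Mul(Mul(-22, 34), -11), -1)), Mul(-44647, Pow(44003, -1))) = Add(Mul(4225, Pow(Mul(-748, -11), -1)), Mul(-44647, Rational(1, 44003))) = Add(Mul(4225, Pow(8228, -1)), Rational(-44647, 44003)) = Add(Mul(4225, Rational(1, 8228)), Rational(-44647, 44003)) = Add(Rational(4225, 8228), Rational(-44647, 44003)) = Rational(-181442841, 362056684) ≈ -0.50114)
Pow(Add(Z, -74421), -1) = Pow(Add(Rational(-181442841, 362056684), -74421), -1) = Pow(Rational(-26944801922805, 362056684), -1) = Rational(-362056684, 26944801922805)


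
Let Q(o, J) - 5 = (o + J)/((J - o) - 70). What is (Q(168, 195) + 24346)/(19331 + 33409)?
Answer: 34891/75594 ≈ 0.46156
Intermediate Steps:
Q(o, J) = 5 + (J + o)/(-70 + J - o) (Q(o, J) = 5 + (o + J)/((J - o) - 70) = 5 + (J + o)/(-70 + J - o))
(Q(168, 195) + 24346)/(19331 + 33409) = (2*(175 - 3*195 + 2*168)/(70 + 168 - 1*195) + 24346)/(19331 + 33409) = (2*(175 - 585 + 336)/(70 + 168 - 195) + 24346)/52740 = (2*(-74)/43 + 24346)*(1/52740) = (2*(1/43)*(-74) + 24346)*(1/52740) = (-148/43 + 24346)*(1/52740) = (1046730/43)*(1/52740) = 34891/75594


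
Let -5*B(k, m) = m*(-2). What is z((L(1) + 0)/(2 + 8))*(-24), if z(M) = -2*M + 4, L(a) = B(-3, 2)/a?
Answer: -2304/25 ≈ -92.160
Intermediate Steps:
B(k, m) = 2*m/5 (B(k, m) = -m*(-2)/5 = -(-2)*m/5 = 2*m/5)
L(a) = 4/(5*a) (L(a) = ((⅖)*2)/a = 4/(5*a))
z(M) = 4 - 2*M
z((L(1) + 0)/(2 + 8))*(-24) = (4 - 2*((⅘)/1 + 0)/(2 + 8))*(-24) = (4 - 2*((⅘)*1 + 0)/10)*(-24) = (4 - 2*(⅘ + 0)/10)*(-24) = (4 - 8/(5*10))*(-24) = (4 - 2*2/25)*(-24) = (4 - 4/25)*(-24) = (96/25)*(-24) = -2304/25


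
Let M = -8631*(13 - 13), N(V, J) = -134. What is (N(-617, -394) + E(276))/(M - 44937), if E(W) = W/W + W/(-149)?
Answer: 20093/6695613 ≈ 0.0030009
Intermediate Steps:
M = 0 (M = -8631*0 = 0)
E(W) = 1 - W/149 (E(W) = 1 + W*(-1/149) = 1 - W/149)
(N(-617, -394) + E(276))/(M - 44937) = (-134 + (1 - 1/149*276))/(0 - 44937) = (-134 + (1 - 276/149))/(-44937) = (-134 - 127/149)*(-1/44937) = -20093/149*(-1/44937) = 20093/6695613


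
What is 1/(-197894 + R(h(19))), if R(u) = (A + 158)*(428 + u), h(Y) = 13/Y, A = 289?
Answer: -19/119171 ≈ -0.00015943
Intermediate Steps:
R(u) = 191316 + 447*u (R(u) = (289 + 158)*(428 + u) = 447*(428 + u) = 191316 + 447*u)
1/(-197894 + R(h(19))) = 1/(-197894 + (191316 + 447*(13/19))) = 1/(-197894 + (191316 + 5811/19)) = 1/(-197894 + 3640815/19) = 1/(-119171/19) = -19/119171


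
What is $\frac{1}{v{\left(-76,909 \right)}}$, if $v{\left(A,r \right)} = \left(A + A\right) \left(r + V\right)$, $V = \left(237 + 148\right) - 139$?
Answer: $- \frac{1}{175560} \approx -5.6961 \cdot 10^{-6}$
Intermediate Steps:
$V = 246$ ($V = 385 - 139 = 246$)
$v{\left(A,r \right)} = 2 A \left(246 + r\right)$ ($v{\left(A,r \right)} = \left(A + A\right) \left(r + 246\right) = 2 A \left(246 + r\right)$)
$\frac{1}{v{\left(-76,909 \right)}} = \frac{1}{2 \left(-76\right) \left(246 + 909\right)} = \frac{1}{2 \left(-76\right) 1155} = \frac{1}{-175560} = - \frac{1}{175560}$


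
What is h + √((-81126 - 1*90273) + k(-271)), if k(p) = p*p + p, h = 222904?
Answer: 222904 + I*√98229 ≈ 2.229e+5 + 313.42*I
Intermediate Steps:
k(p) = p + p² (k(p) = p² + p = p + p²)
h + √((-81126 - 1*90273) + k(-271)) = 222904 + √((-81126 - 1*90273) - 271*(1 - 271)) = 222904 + √((-81126 - 90273) - 271*(-270)) = 222904 + √(-171399 + 73170) = 222904 + √(-98229) = 222904 + I*√98229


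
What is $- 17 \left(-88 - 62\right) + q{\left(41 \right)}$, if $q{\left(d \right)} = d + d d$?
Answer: $4272$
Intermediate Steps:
$q{\left(d \right)} = d + d^{2}$
$- 17 \left(-88 - 62\right) + q{\left(41 \right)} = - 17 \left(-88 - 62\right) + 41 \left(1 + 41\right) = \left(-17\right) \left(-150\right) + 41 \cdot 42 = 2550 + 1722 = 4272$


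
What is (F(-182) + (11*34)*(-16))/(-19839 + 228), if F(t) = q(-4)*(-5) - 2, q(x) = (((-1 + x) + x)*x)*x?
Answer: 5266/19611 ≈ 0.26852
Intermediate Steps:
q(x) = x**2*(-1 + 2*x) (q(x) = ((-1 + 2*x)*x)*x = (x*(-1 + 2*x))*x = x**2*(-1 + 2*x))
F(t) = 718 (F(t) = ((-4)**2*(-1 + 2*(-4)))*(-5) - 2 = (16*(-1 - 8))*(-5) - 2 = (16*(-9))*(-5) - 2 = -144*(-5) - 2 = 720 - 2 = 718)
(F(-182) + (11*34)*(-16))/(-19839 + 228) = (718 + (11*34)*(-16))/(-19839 + 228) = (718 + 374*(-16))/(-19611) = (718 - 5984)*(-1/19611) = -5266*(-1/19611) = 5266/19611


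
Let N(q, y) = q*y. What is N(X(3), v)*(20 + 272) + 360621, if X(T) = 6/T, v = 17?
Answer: 370549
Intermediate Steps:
N(X(3), v)*(20 + 272) + 360621 = ((6/3)*17)*(20 + 272) + 360621 = ((6*(⅓))*17)*292 + 360621 = (2*17)*292 + 360621 = 34*292 + 360621 = 9928 + 360621 = 370549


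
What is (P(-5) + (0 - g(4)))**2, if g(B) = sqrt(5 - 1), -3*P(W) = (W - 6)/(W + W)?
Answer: 5041/900 ≈ 5.6011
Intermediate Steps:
P(W) = -(-6 + W)/(6*W) (P(W) = -(W - 6)/(3*(W + W)) = -(-6 + W)/(3*(2*W)) = -(-6 + W)*1/(2*W)/3 = -(-6 + W)/(6*W))
g(B) = 2 (g(B) = sqrt(4) = 2)
(P(-5) + (0 - g(4)))**2 = ((1/6)*(6 - 1*(-5))/(-5) + (0 - 1*2))**2 = ((1/6)*(-1/5)*(6 + 5) + (0 - 2))**2 = ((1/6)*(-1/5)*11 - 2)**2 = (-11/30 - 2)**2 = (-71/30)**2 = 5041/900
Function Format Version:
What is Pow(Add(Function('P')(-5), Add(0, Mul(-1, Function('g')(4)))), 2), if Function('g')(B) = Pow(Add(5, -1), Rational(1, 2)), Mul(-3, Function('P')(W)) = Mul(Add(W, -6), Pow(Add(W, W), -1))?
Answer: Rational(5041, 900) ≈ 5.6011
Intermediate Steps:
Function('P')(W) = Mul(Rational(-1, 6), Pow(W, -1), Add(-6, W)) (Function('P')(W) = Mul(Rational(-1, 3), Mul(Add(W, -6), Pow(Add(W, W), -1))) = Mul(Rational(-1, 3), Mul(Add(-6, W), Pow(Mul(2, W), -1))) = Mul(Rational(-1, 3), Mul(Add(-6, W), Mul(Rational(1, 2), Pow(W, -1)))) = Mul(Rational(-1, 3), Mul(Rational(1, 2), Pow(W, -1), Add(-6, W))) = Mul(Rational(-1, 6), Pow(W, -1), Add(-6, W)))
Function('g')(B) = 2 (Function('g')(B) = Pow(4, Rational(1, 2)) = 2)
Pow(Add(Function('P')(-5), Add(0, Mul(-1, Function('g')(4)))), 2) = Pow(Add(Mul(Rational(1, 6), Pow(-5, -1), Add(6, Mul(-1, -5))), Add(0, Mul(-1, 2))), 2) = Pow(Add(Mul(Rational(1, 6), Rational(-1, 5), Add(6, 5)), Add(0, -2)), 2) = Pow(Add(Mul(Rational(1, 6), Rational(-1, 5), 11), -2), 2) = Pow(Add(Rational(-11, 30), -2), 2) = Pow(Rational(-71, 30), 2) = Rational(5041, 900)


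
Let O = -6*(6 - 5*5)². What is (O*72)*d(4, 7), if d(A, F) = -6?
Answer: 935712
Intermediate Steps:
O = -2166 (O = -6*(6 - 25)² = -6*(-19)² = -6*361 = -2166)
(O*72)*d(4, 7) = -2166*72*(-6) = -155952*(-6) = 935712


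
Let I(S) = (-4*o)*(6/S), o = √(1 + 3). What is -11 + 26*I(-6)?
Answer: 197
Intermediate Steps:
o = 2 (o = √4 = 2)
I(S) = -48/S (I(S) = (-4*2)*(6/S) = -48/S)
-11 + 26*I(-6) = -11 + 26*(-48/(-6)) = -11 + 26*(-48*(-⅙)) = -11 + 26*8 = -11 + 208 = 197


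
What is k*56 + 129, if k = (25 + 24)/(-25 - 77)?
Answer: 5207/51 ≈ 102.10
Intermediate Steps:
k = -49/102 (k = 49/(-102) = 49*(-1/102) = -49/102 ≈ -0.48039)
k*56 + 129 = -49/102*56 + 129 = -1372/51 + 129 = 5207/51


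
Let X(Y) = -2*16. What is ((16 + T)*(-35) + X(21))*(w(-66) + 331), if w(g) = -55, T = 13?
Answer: -288972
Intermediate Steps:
X(Y) = -32
((16 + T)*(-35) + X(21))*(w(-66) + 331) = ((16 + 13)*(-35) - 32)*(-55 + 331) = (29*(-35) - 32)*276 = (-1015 - 32)*276 = -1047*276 = -288972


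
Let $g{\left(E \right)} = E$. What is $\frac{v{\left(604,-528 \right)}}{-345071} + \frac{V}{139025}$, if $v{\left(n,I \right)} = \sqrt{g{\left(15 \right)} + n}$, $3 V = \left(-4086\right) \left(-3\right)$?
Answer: $\frac{4086}{139025} - \frac{\sqrt{619}}{345071} \approx 0.029318$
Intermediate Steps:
$V = 4086$ ($V = \frac{\left(-4086\right) \left(-3\right)}{3} = \frac{1}{3} \cdot 12258 = 4086$)
$v{\left(n,I \right)} = \sqrt{15 + n}$
$\frac{v{\left(604,-528 \right)}}{-345071} + \frac{V}{139025} = \frac{\sqrt{15 + 604}}{-345071} + \frac{4086}{139025} = \sqrt{619} \left(- \frac{1}{345071}\right) + 4086 \cdot \frac{1}{139025} = - \frac{\sqrt{619}}{345071} + \frac{4086}{139025} = \frac{4086}{139025} - \frac{\sqrt{619}}{345071}$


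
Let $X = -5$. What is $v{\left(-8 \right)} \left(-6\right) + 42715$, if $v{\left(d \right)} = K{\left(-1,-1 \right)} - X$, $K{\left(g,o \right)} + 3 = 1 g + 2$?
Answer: $42697$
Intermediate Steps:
$K{\left(g,o \right)} = -1 + g$ ($K{\left(g,o \right)} = -3 + \left(1 g + 2\right) = -3 + \left(g + 2\right) = -3 + \left(2 + g\right) = -1 + g$)
$v{\left(d \right)} = 3$ ($v{\left(d \right)} = \left(-1 - 1\right) - -5 = -2 + 5 = 3$)
$v{\left(-8 \right)} \left(-6\right) + 42715 = 3 \left(-6\right) + 42715 = -18 + 42715 = 42697$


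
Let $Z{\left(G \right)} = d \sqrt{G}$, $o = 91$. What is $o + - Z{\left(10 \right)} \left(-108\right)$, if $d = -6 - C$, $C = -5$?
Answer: $91 - 108 \sqrt{10} \approx -250.53$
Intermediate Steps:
$d = -1$ ($d = -6 - -5 = -6 + 5 = -1$)
$Z{\left(G \right)} = - \sqrt{G}$
$o + - Z{\left(10 \right)} \left(-108\right) = 91 + - \left(-1\right) \sqrt{10} \left(-108\right) = 91 + \sqrt{10} \left(-108\right) = 91 - 108 \sqrt{10}$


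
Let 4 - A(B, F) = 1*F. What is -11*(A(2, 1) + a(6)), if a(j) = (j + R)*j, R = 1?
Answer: -495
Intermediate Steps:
A(B, F) = 4 - F
a(j) = j*(1 + j) (a(j) = (j + 1)*j = (1 + j)*j = j*(1 + j))
-11*(A(2, 1) + a(6)) = -11*((4 - 1*1) + 6*(1 + 6)) = -11*((4 - 1) + 6*7) = -11*(3 + 42) = -11*45 = -495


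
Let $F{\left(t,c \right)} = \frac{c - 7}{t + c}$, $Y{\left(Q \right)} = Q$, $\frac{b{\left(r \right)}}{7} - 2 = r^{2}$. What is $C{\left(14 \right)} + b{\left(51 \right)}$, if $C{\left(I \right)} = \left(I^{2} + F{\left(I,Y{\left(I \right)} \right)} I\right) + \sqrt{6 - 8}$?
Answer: $\frac{36841}{2} + i \sqrt{2} \approx 18421.0 + 1.4142 i$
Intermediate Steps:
$b{\left(r \right)} = 14 + 7 r^{2}$
$F{\left(t,c \right)} = \frac{-7 + c}{c + t}$
$C{\left(I \right)} = - \frac{7}{2} + I^{2} + \frac{I}{2} + i \sqrt{2}$ ($C{\left(I \right)} = \left(I^{2} + \frac{-7 + I}{I + I} I\right) + \sqrt{6 - 8} = \left(I^{2} + \frac{-7 + I}{2 I} I\right) + \sqrt{-2} = \left(I^{2} + \frac{1}{2 I} \left(-7 + I\right) I\right) + i \sqrt{2} = \left(I^{2} + \frac{-7 + I}{2 I} I\right) + i \sqrt{2} = \left(I^{2} + \left(- \frac{7}{2} + \frac{I}{2}\right)\right) + i \sqrt{2} = \left(- \frac{7}{2} + I^{2} + \frac{I}{2}\right) + i \sqrt{2} = - \frac{7}{2} + I^{2} + \frac{I}{2} + i \sqrt{2}$)
$C{\left(14 \right)} + b{\left(51 \right)} = \left(- \frac{7}{2} + 14^{2} + \frac{1}{2} \cdot 14 + i \sqrt{2}\right) + \left(14 + 7 \cdot 51^{2}\right) = \left(- \frac{7}{2} + 196 + 7 + i \sqrt{2}\right) + \left(14 + 7 \cdot 2601\right) = \left(\frac{399}{2} + i \sqrt{2}\right) + \left(14 + 18207\right) = \left(\frac{399}{2} + i \sqrt{2}\right) + 18221 = \frac{36841}{2} + i \sqrt{2}$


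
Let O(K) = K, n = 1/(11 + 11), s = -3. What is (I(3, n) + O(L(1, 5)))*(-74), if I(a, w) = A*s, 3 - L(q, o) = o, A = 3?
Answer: 814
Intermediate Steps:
L(q, o) = 3 - o
n = 1/22 ≈ 0.045455
I(a, w) = -9 (I(a, w) = 3*(-3) = -9)
(I(3, n) + O(L(1, 5)))*(-74) = (-9 + (3 - 1*5))*(-74) = (-9 + (3 - 5))*(-74) = (-9 - 2)*(-74) = -11*(-74) = 814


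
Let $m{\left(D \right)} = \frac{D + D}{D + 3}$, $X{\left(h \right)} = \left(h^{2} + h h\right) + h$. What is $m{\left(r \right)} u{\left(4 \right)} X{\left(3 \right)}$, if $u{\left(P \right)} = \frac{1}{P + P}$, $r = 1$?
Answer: $\frac{21}{16} \approx 1.3125$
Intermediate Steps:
$X{\left(h \right)} = h + 2 h^{2}$ ($X{\left(h \right)} = \left(h^{2} + h^{2}\right) + h = 2 h^{2} + h = h + 2 h^{2}$)
$u{\left(P \right)} = \frac{1}{2 P}$
$m{\left(D \right)} = \frac{2 D}{3 + D}$
$m{\left(r \right)} u{\left(4 \right)} X{\left(3 \right)} = 2 \cdot 1 \frac{1}{3 + 1} \frac{1}{2 \cdot 4} \cdot 3 \left(1 + 2 \cdot 3\right) = 2 \cdot 1 \cdot \frac{1}{4} \cdot \frac{1}{2} \cdot \frac{1}{4} \cdot 3 \left(1 + 6\right) = 2 \cdot 1 \cdot \frac{1}{4} \cdot \frac{1}{8} \cdot 3 \cdot 7 = \frac{1}{2} \cdot \frac{1}{8} \cdot 21 = \frac{1}{16} \cdot 21 = \frac{21}{16}$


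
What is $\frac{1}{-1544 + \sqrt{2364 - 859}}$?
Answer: $- \frac{1544}{2382431} - \frac{\sqrt{1505}}{2382431} \approx -0.00066436$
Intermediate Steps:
$\frac{1}{-1544 + \sqrt{2364 - 859}} = \frac{1}{-1544 + \sqrt{1505}}$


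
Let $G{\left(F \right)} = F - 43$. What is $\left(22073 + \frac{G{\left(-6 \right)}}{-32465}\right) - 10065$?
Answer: $\frac{389839769}{32465} \approx 12008.0$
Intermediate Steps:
$G{\left(F \right)} = -43 + F$
$\left(22073 + \frac{G{\left(-6 \right)}}{-32465}\right) - 10065 = \left(22073 + \frac{-43 - 6}{-32465}\right) - 10065 = \left(22073 - - \frac{49}{32465}\right) - 10065 = \left(22073 + \frac{49}{32465}\right) - 10065 = \frac{716599994}{32465} - 10065 = \frac{389839769}{32465}$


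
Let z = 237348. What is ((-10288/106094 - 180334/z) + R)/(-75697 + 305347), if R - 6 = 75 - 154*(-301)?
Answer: 11692673880001/57828622842108 ≈ 0.20220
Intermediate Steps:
R = 46435 (R = 6 + (75 - 154*(-301)) = 6 + (75 + 46354) = 6 + 46429 = 46435)
((-10288/106094 - 180334/z) + R)/(-75697 + 305347) = ((-10288/106094 - 180334/237348) + 46435)/(-75697 + 305347) = ((-10288*1/106094 - 180334*1/237348) + 46435)/229650 = ((-5144/53047 - 90167/118674) + 46435)*(1/229650) = (-5393547905/6295299678 + 46435)*(1/229650) = (292316847000025/6295299678)*(1/229650) = 11692673880001/57828622842108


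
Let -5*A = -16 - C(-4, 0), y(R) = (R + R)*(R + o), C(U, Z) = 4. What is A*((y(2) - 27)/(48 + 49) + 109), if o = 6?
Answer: 42312/97 ≈ 436.21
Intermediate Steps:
y(R) = 2*R*(6 + R) (y(R) = (R + R)*(R + 6) = (2*R)*(6 + R) = 2*R*(6 + R))
A = 4 (A = -(-16 - 1*4)/5 = -(-16 - 4)/5 = -1/5*(-20) = 4)
A*((y(2) - 27)/(48 + 49) + 109) = 4*((2*2*(6 + 2) - 27)/(48 + 49) + 109) = 4*((2*2*8 - 27)/97 + 109) = 4*((32 - 27)*(1/97) + 109) = 4*(5*(1/97) + 109) = 4*(5/97 + 109) = 4*(10578/97) = 42312/97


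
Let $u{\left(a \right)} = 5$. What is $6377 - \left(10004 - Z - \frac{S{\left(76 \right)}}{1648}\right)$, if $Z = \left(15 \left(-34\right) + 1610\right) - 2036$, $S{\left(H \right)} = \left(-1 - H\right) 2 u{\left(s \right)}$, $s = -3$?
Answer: $- \frac{3760297}{824} \approx -4563.5$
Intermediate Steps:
$S{\left(H \right)} = -10 - 10 H$ ($S{\left(H \right)} = \left(-1 - H\right) 2 \cdot 5 = \left(-2 - 2 H\right) 5 = -10 - 10 H$)
$Z = -936$ ($Z = \left(-510 + 1610\right) - 2036 = 1100 - 2036 = -936$)
$6377 - \left(10004 - Z - \frac{S{\left(76 \right)}}{1648}\right) = 6377 - \left(10940 - \frac{-10 - 760}{1648}\right) = 6377 - \left(10940 - \left(-10 - 760\right) \frac{1}{1648}\right) = 6377 - \frac{9014945}{824} = - \frac{3760297}{824}$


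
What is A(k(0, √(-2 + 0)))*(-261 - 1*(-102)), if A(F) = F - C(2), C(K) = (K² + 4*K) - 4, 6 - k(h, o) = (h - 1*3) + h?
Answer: -159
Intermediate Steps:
k(h, o) = 9 - 2*h (k(h, o) = 6 - ((h - 1*3) + h) = 6 - ((h - 3) + h) = 6 - ((-3 + h) + h) = 6 - (-3 + 2*h) = 6 + (3 - 2*h) = 9 - 2*h)
C(K) = -4 + K² + 4*K
A(F) = -8 + F (A(F) = F - (-4 + 2² + 4*2) = F - (-4 + 4 + 8) = F - 1*8 = F - 8 = -8 + F)
A(k(0, √(-2 + 0)))*(-261 - 1*(-102)) = (-8 + (9 - 2*0))*(-261 - 1*(-102)) = (-8 + (9 + 0))*(-261 + 102) = (-8 + 9)*(-159) = 1*(-159) = -159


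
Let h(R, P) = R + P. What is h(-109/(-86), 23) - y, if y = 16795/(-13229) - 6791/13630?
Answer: 100930615886/3876692305 ≈ 26.035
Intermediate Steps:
h(R, P) = P + R
y = -318753989/180311270 (y = 16795*(-1/13229) - 6791*1/13630 = -16795/13229 - 6791/13630 = -318753989/180311270 ≈ -1.7678)
h(-109/(-86), 23) - y = (23 - 109/(-86)) - 1*(-318753989/180311270) = (23 - 109*(-1/86)) + 318753989/180311270 = (23 + 109/86) + 318753989/180311270 = 2087/86 + 318753989/180311270 = 100930615886/3876692305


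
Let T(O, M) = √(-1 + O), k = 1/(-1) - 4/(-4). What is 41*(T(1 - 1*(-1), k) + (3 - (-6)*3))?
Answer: 902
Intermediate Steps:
k = 0 (k = 1*(-1) - 4*(-¼) = -1 + 1 = 0)
41*(T(1 - 1*(-1), k) + (3 - (-6)*3)) = 41*(√(-1 + (1 - 1*(-1))) + (3 - (-6)*3)) = 41*(√(-1 + (1 + 1)) + (3 - 6*(-3))) = 41*(√(-1 + 2) + (3 + 18)) = 41*(√1 + 21) = 41*(1 + 21) = 41*22 = 902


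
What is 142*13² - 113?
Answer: 23885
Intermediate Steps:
142*13² - 113 = 142*169 - 113 = 23998 - 113 = 23885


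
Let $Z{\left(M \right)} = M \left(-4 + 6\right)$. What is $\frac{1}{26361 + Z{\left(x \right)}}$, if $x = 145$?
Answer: $\frac{1}{26651} \approx 3.7522 \cdot 10^{-5}$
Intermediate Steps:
$Z{\left(M \right)} = 2 M$ ($Z{\left(M \right)} = M 2 = 2 M$)
$\frac{1}{26361 + Z{\left(x \right)}} = \frac{1}{26361 + 2 \cdot 145} = \frac{1}{26361 + 290} = \frac{1}{26651}$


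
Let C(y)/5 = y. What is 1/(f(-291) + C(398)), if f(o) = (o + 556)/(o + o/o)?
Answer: 58/115367 ≈ 0.00050274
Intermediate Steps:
C(y) = 5*y
f(o) = (556 + o)/(1 + o) (f(o) = (556 + o)/(o + 1) = (556 + o)/(1 + o))
1/(f(-291) + C(398)) = 1/((556 - 291)/(1 - 291) + 5*398) = 1/(265/(-290) + 1990) = 1/(-1/290*265 + 1990) = 1/(-53/58 + 1990) = 1/(115367/58) = 58/115367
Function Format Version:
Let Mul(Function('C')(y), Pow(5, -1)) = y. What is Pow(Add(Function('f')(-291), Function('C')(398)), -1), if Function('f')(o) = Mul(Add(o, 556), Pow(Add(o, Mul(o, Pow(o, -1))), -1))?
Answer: Rational(58, 115367) ≈ 0.00050274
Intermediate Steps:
Function('C')(y) = Mul(5, y)
Function('f')(o) = Mul(Pow(Add(1, o), -1), Add(556, o)) (Function('f')(o) = Mul(Add(556, o), Pow(Add(o, 1), -1)) = Mul(Add(556, o), Pow(Add(1, o), -1)) = Mul(Pow(Add(1, o), -1), Add(556, o)))
Pow(Add(Function('f')(-291), Function('C')(398)), -1) = Pow(Add(Mul(Pow(Add(1, -291), -1), Add(556, -291)), Mul(5, 398)), -1) = Pow(Add(Mul(Pow(-290, -1), 265), 1990), -1) = Pow(Add(Mul(Rational(-1, 290), 265), 1990), -1) = Pow(Add(Rational(-53, 58), 1990), -1) = Pow(Rational(115367, 58), -1) = Rational(58, 115367)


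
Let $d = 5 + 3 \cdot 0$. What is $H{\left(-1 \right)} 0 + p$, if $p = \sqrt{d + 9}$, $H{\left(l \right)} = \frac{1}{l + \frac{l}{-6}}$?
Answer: $\sqrt{14} \approx 3.7417$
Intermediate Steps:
$H{\left(l \right)} = \frac{6}{5 l}$ ($H{\left(l \right)} = \frac{1}{l + l \left(- \frac{1}{6}\right)} = \frac{1}{l - \frac{l}{6}} = \frac{1}{\frac{5}{6} l} = \frac{6}{5 l}$)
$d = 5$ ($d = 5 + 0 = 5$)
$p = \sqrt{14}$ ($p = \sqrt{5 + 9} = \sqrt{14} \approx 3.7417$)
$H{\left(-1 \right)} 0 + p = \frac{6}{5 \left(-1\right)} 0 + \sqrt{14} = \frac{6}{5} \left(-1\right) 0 + \sqrt{14} = \left(- \frac{6}{5}\right) 0 + \sqrt{14} = 0 + \sqrt{14} = \sqrt{14}$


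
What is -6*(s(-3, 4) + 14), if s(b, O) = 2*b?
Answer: -48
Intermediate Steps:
-6*(s(-3, 4) + 14) = -6*(2*(-3) + 14) = -6*(-6 + 14) = -6*8 = -48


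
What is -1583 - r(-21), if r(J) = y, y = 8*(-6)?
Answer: -1535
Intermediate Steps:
y = -48
r(J) = -48
-1583 - r(-21) = -1583 - 1*(-48) = -1583 + 48 = -1535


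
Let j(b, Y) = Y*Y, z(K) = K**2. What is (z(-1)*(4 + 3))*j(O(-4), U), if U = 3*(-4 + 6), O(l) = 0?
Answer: 252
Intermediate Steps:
U = 6 (U = 3*2 = 6)
j(b, Y) = Y**2
(z(-1)*(4 + 3))*j(O(-4), U) = ((-1)**2*(4 + 3))*6**2 = (1*7)*36 = 7*36 = 252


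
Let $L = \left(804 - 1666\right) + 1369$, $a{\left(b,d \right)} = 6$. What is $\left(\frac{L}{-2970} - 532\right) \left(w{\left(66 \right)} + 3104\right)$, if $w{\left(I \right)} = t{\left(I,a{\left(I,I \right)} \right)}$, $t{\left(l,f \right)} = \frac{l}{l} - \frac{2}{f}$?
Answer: $- \frac{2453535793}{1485} \approx -1.6522 \cdot 10^{6}$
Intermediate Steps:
$t{\left(l,f \right)} = 1 - \frac{2}{f}$
$w{\left(I \right)} = \frac{2}{3}$ ($w{\left(I \right)} = \frac{-2 + 6}{6} = \frac{1}{6} \cdot 4 = \frac{2}{3}$)
$L = 507$ ($L = -862 + 1369 = 507$)
$\left(\frac{L}{-2970} - 532\right) \left(w{\left(66 \right)} + 3104\right) = \left(\frac{507}{-2970} - 532\right) \left(\frac{2}{3} + 3104\right) = \left(507 \left(- \frac{1}{2970}\right) - 532\right) \frac{9314}{3} = \left(- \frac{169}{990} - 532\right) \frac{9314}{3} = \left(- \frac{526849}{990}\right) \frac{9314}{3} = - \frac{2453535793}{1485}$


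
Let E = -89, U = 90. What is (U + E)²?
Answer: 1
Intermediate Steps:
(U + E)² = (90 - 89)² = 1² = 1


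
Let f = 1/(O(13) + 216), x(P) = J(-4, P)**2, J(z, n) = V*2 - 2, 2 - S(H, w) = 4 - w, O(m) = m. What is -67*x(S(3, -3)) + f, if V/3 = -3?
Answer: -6137199/229 ≈ -26800.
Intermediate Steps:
V = -9 (V = 3*(-3) = -9)
S(H, w) = -2 + w (S(H, w) = 2 - (4 - w) = 2 + (-4 + w) = -2 + w)
J(z, n) = -20 (J(z, n) = -9*2 - 2 = -18 - 2 = -20)
x(P) = 400 (x(P) = (-20)**2 = 400)
f = 1/229 (f = 1/(13 + 216) = 1/229 ≈ 0.0043668)
-67*x(S(3, -3)) + f = -67*400 + 1/229 = -26800 + 1/229 = -6137199/229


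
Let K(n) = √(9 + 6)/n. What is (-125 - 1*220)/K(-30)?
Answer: 690*√15 ≈ 2672.4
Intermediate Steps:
K(n) = √15/n
(-125 - 1*220)/K(-30) = (-125 - 1*220)/((√15/(-30))) = (-125 - 220)/((√15*(-1/30))) = -345*(-2*√15) = -(-690)*√15 = 690*√15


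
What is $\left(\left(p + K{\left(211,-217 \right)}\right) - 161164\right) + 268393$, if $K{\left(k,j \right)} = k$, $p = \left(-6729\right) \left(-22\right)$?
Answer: $255478$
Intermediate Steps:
$p = 148038$
$\left(\left(p + K{\left(211,-217 \right)}\right) - 161164\right) + 268393 = \left(\left(148038 + 211\right) - 161164\right) + 268393 = \left(148249 - 161164\right) + 268393 = -12915 + 268393 = 255478$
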